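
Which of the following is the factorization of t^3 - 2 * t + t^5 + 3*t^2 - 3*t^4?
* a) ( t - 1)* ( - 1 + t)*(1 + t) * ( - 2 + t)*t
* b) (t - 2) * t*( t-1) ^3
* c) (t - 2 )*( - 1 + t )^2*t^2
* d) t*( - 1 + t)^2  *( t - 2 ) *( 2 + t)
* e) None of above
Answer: a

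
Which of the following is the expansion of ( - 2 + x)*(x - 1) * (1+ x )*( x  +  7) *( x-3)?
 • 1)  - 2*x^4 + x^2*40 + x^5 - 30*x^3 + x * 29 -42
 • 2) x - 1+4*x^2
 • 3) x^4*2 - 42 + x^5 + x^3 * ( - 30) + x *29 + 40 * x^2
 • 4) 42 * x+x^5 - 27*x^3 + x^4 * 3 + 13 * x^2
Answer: 3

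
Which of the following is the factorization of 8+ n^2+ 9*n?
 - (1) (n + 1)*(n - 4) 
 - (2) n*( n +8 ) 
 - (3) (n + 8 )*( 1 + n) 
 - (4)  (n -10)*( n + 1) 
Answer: 3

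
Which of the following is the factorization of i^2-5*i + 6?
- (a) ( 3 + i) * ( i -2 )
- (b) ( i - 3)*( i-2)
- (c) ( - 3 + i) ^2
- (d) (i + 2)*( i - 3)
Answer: b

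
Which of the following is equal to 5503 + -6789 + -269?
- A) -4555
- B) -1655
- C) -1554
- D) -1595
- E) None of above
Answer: E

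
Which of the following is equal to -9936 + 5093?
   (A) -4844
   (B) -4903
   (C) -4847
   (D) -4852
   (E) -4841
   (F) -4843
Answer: F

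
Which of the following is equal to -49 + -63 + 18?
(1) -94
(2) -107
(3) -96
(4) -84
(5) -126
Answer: 1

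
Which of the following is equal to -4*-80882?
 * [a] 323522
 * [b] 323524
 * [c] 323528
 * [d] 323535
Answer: c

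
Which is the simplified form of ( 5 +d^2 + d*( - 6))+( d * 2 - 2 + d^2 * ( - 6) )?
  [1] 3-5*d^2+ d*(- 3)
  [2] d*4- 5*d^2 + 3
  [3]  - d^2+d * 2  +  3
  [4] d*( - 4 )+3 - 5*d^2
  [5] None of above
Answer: 4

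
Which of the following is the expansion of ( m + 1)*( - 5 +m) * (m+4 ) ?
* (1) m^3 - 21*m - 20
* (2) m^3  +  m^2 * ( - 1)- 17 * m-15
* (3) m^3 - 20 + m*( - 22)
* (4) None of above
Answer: 1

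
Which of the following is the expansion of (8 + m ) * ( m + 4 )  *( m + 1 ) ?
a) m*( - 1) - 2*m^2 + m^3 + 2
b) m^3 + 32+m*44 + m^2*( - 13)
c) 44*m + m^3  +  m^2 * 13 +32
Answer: c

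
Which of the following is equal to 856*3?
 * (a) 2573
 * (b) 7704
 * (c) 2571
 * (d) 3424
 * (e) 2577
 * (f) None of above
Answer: f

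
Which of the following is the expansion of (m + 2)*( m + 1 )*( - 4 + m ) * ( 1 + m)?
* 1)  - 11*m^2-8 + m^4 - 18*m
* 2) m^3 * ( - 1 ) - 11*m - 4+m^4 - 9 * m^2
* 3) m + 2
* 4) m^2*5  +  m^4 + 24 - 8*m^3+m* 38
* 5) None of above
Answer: 1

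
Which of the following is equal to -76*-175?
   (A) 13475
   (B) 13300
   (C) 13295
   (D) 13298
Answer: B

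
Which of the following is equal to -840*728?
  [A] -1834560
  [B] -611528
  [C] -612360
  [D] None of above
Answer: D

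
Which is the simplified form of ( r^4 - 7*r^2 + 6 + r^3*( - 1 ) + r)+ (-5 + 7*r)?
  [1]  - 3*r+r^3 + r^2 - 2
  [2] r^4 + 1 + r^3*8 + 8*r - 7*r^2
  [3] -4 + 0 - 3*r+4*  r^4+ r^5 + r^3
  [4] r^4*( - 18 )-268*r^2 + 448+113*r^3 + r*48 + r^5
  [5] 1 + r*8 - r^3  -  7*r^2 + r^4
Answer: 5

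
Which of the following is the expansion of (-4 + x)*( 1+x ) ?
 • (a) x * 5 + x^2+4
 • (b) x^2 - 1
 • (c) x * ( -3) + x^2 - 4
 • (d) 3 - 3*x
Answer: c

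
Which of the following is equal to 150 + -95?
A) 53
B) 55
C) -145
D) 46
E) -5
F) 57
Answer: B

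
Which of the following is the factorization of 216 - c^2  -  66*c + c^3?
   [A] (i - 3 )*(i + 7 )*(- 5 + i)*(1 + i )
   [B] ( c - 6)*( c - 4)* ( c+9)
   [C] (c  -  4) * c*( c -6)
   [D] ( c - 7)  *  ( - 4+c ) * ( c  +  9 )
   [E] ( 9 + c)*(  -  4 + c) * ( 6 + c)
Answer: B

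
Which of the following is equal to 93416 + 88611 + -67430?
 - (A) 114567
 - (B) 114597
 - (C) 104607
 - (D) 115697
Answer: B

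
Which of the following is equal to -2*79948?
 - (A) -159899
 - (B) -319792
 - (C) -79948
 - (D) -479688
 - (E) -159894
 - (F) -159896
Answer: F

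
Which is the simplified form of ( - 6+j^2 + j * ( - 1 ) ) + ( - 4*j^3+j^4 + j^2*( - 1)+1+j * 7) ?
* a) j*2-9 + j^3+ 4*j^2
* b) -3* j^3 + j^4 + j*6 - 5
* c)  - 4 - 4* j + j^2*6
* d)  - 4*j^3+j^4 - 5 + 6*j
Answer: d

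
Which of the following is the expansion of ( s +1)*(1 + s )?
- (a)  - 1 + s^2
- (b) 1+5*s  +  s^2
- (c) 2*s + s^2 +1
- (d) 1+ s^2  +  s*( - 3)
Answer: c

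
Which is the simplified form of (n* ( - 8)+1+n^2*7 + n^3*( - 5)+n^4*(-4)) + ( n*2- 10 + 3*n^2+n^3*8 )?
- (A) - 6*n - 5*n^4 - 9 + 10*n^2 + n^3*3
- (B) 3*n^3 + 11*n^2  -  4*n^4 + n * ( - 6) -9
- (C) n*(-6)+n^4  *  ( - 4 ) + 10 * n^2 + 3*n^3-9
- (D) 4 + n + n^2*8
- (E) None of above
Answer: C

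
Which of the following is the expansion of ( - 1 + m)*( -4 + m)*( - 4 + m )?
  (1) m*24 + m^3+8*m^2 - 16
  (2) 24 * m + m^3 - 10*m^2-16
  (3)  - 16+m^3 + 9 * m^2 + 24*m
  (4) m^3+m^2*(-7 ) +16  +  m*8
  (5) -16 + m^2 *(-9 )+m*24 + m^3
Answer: 5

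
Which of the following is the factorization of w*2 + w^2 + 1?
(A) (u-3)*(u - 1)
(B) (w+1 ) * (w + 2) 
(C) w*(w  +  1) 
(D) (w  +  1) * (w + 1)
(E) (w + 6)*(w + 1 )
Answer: D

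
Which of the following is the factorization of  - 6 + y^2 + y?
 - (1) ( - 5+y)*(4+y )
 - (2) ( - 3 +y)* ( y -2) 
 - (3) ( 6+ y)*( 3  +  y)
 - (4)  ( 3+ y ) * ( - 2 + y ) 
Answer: 4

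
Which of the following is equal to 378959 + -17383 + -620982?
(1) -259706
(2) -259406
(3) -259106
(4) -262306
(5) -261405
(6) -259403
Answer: 2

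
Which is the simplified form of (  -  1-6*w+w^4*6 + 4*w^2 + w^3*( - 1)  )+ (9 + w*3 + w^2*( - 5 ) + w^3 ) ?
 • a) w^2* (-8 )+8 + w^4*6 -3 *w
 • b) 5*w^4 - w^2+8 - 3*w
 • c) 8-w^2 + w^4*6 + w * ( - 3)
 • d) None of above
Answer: c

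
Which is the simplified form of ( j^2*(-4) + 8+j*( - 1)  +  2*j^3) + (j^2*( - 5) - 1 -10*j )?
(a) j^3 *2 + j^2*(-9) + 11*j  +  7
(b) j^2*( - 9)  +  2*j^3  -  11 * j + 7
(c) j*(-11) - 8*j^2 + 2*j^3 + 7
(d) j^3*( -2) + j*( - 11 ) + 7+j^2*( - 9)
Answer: b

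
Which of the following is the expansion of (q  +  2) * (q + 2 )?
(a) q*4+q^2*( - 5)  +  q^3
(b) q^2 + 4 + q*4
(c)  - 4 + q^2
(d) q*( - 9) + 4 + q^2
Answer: b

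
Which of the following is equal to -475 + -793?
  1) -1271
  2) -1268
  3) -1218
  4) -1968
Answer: 2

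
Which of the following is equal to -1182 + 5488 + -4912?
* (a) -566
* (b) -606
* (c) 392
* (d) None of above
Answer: b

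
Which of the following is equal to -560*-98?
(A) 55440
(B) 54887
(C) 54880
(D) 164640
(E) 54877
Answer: C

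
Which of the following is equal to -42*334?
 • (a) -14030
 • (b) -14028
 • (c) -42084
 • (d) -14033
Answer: b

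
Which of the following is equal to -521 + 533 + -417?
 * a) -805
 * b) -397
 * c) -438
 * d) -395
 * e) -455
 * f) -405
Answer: f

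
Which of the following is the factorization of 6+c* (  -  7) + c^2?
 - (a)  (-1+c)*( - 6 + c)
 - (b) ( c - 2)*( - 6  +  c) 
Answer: a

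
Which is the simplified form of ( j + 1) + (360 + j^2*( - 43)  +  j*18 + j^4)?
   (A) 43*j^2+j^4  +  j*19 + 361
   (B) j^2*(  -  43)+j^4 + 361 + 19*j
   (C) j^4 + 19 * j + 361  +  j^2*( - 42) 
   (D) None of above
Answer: B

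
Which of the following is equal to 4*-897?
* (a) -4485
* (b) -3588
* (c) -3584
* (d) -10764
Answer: b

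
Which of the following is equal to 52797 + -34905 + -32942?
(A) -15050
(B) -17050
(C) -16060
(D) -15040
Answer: A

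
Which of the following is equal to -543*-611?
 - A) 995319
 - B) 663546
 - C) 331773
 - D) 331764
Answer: C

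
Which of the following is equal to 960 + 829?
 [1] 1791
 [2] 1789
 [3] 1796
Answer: 2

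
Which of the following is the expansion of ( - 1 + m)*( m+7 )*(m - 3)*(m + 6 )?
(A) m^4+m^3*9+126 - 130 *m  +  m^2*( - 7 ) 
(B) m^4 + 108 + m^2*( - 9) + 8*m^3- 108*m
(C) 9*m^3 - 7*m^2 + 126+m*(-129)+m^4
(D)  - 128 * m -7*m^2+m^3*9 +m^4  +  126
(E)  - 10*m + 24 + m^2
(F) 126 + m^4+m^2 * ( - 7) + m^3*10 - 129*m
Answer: C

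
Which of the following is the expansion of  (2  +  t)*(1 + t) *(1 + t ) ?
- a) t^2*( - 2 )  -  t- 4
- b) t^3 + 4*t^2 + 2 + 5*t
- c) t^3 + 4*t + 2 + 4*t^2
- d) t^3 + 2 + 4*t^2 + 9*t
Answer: b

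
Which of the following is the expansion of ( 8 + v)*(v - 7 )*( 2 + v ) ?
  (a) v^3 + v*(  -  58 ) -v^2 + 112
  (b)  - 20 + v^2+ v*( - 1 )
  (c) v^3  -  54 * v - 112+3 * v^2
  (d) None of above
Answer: c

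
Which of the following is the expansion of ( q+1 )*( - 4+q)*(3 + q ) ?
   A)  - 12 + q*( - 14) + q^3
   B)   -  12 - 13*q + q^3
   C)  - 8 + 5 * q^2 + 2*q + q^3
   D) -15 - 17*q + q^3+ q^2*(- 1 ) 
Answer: B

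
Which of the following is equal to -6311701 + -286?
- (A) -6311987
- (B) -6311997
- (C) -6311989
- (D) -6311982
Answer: A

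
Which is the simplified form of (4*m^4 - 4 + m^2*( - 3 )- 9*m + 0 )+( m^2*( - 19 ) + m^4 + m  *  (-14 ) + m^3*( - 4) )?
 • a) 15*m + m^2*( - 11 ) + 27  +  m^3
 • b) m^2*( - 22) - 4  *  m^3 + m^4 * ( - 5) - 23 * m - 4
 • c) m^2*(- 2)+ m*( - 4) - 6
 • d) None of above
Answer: d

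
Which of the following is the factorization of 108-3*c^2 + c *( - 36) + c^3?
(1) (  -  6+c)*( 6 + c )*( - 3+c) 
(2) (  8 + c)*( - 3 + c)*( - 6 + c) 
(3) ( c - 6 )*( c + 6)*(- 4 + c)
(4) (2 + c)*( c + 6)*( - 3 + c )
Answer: 1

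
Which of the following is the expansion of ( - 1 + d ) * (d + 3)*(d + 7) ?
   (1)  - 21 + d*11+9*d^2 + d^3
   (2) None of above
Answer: 1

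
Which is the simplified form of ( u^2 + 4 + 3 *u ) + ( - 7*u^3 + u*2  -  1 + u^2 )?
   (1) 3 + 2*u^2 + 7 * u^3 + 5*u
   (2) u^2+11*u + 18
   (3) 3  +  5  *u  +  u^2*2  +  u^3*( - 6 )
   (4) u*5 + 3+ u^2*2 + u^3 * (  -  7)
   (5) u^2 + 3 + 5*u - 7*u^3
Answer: 4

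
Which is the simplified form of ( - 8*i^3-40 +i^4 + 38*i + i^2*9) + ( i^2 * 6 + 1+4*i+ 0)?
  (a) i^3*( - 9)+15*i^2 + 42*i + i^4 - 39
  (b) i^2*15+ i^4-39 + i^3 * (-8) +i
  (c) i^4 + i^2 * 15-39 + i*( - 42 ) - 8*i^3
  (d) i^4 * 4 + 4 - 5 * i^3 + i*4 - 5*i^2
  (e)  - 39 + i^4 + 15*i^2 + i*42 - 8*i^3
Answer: e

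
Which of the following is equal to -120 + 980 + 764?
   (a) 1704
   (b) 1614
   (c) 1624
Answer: c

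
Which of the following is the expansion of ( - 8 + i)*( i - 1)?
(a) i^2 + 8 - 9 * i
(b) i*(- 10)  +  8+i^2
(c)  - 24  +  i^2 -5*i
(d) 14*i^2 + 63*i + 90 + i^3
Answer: a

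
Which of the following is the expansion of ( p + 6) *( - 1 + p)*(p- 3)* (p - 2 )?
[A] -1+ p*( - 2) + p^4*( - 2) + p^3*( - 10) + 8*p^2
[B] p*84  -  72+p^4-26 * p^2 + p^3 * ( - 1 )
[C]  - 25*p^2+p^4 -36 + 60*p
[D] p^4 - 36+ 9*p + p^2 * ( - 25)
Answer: C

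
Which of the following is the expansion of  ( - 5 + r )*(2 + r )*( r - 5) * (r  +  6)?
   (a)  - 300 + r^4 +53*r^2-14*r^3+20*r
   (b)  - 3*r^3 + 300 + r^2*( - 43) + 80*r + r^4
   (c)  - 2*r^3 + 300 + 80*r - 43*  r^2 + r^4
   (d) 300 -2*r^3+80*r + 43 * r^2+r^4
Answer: c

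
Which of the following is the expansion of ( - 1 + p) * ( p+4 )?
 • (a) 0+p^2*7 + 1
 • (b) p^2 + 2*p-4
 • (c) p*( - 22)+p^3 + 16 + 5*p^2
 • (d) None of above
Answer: d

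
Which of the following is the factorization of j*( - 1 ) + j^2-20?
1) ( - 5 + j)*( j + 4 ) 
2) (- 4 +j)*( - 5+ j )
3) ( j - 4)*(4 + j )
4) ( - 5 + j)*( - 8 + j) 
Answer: 1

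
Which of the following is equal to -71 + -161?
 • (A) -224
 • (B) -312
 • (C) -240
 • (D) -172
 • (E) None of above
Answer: E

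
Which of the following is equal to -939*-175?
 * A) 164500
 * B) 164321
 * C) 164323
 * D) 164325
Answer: D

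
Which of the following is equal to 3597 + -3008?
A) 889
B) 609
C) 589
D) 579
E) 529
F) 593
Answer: C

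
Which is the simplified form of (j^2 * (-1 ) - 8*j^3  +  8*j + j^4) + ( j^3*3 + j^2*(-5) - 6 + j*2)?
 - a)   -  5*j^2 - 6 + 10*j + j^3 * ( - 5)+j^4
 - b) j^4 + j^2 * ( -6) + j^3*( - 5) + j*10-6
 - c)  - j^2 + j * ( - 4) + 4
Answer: b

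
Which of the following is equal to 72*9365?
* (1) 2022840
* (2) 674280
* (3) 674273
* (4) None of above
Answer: 2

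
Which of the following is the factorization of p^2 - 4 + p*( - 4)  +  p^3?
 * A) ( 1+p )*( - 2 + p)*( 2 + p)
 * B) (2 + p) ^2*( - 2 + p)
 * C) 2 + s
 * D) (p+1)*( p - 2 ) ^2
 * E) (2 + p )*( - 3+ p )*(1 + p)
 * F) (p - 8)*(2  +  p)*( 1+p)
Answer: A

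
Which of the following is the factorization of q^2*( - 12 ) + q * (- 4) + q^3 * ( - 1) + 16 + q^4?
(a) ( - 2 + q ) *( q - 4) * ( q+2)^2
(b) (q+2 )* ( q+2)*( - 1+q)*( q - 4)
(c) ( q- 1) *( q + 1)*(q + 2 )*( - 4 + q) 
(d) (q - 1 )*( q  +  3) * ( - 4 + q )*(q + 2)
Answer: b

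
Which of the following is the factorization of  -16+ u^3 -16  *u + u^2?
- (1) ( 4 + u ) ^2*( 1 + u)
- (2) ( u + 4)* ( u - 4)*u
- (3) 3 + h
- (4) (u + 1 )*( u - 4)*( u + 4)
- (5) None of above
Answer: 4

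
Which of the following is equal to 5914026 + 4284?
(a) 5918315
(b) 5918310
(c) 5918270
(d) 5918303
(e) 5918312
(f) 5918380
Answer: b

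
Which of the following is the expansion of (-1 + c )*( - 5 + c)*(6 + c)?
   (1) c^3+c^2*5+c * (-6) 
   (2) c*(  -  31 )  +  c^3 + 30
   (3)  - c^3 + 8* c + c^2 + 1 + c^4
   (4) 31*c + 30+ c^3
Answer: 2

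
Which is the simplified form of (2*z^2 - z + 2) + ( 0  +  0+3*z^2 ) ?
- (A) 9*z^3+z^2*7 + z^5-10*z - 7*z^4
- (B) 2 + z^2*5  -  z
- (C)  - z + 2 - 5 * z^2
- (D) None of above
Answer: B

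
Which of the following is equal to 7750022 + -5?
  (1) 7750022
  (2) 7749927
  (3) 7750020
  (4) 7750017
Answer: 4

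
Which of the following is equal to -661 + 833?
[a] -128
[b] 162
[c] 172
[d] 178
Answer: c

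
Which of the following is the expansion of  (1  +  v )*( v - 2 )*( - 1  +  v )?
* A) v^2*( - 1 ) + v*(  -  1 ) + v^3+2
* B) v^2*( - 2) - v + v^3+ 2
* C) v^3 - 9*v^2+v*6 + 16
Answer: B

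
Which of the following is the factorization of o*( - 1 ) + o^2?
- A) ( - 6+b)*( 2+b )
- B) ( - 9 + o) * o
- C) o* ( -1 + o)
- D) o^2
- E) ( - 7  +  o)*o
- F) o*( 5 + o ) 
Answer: C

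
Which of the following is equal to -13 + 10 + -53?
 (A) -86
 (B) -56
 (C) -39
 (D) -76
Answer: B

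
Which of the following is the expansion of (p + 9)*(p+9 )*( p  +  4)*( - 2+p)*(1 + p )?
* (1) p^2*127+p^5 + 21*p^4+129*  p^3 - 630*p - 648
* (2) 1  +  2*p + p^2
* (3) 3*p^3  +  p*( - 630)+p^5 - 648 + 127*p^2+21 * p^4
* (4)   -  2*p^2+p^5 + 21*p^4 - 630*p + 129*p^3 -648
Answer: 1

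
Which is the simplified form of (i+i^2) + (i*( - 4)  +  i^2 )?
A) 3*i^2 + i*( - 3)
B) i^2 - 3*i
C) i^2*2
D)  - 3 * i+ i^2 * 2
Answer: D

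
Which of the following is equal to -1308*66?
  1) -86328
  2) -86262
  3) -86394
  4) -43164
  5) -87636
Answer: 1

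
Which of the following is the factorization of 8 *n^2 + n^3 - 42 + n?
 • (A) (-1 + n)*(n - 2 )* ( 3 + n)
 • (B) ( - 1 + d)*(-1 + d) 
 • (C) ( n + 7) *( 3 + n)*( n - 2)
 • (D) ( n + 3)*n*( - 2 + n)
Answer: C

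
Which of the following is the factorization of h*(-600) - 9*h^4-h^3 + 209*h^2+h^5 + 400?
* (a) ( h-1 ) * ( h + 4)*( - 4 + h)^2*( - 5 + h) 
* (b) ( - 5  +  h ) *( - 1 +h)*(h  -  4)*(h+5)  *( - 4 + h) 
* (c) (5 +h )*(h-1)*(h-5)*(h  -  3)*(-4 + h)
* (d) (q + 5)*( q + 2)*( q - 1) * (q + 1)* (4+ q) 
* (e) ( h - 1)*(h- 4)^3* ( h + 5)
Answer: b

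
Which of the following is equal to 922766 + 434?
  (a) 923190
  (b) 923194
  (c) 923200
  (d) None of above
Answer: c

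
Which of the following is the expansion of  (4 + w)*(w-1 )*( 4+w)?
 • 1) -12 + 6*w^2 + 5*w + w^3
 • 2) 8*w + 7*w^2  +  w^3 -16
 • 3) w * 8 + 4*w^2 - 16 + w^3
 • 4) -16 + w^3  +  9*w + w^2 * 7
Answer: 2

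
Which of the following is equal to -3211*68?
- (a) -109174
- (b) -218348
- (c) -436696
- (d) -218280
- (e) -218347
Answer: b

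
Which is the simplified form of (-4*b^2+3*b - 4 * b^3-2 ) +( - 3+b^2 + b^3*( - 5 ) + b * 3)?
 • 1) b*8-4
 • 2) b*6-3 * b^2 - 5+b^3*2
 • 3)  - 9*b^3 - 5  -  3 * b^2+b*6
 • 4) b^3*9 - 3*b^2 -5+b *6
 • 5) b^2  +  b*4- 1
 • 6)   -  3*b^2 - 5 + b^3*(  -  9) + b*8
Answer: 3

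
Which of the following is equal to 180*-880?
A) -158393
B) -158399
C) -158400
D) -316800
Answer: C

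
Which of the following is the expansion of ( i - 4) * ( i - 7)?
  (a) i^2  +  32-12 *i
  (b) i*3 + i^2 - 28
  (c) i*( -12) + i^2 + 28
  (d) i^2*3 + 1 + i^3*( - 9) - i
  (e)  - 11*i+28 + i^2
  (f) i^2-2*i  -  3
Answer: e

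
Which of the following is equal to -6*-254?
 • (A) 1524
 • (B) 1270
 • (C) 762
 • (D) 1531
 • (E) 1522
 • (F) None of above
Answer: A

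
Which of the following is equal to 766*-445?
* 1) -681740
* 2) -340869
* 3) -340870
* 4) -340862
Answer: 3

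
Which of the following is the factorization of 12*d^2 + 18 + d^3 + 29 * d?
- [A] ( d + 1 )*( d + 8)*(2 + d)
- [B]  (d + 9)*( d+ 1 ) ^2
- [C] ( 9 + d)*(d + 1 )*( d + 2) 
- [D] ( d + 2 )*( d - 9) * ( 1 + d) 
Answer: C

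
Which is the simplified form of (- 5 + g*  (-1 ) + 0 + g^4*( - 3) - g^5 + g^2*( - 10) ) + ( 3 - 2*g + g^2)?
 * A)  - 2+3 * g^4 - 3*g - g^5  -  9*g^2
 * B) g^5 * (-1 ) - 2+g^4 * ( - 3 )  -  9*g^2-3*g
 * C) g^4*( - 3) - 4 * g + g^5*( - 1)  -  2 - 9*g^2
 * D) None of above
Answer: B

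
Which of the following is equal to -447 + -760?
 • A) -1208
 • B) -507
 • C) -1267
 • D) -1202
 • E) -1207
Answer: E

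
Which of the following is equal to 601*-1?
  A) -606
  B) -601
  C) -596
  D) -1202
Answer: B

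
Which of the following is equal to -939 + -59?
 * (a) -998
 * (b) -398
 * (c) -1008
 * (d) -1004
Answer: a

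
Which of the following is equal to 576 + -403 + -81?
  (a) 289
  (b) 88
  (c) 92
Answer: c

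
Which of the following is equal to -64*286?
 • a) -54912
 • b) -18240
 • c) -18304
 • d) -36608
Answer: c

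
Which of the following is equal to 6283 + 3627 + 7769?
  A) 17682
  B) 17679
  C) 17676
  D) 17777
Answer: B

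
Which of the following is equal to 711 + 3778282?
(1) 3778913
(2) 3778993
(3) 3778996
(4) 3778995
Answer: 2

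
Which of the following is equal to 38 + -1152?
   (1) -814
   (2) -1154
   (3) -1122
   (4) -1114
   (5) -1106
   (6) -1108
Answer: 4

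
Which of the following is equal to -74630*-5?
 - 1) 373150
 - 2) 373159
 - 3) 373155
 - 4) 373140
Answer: 1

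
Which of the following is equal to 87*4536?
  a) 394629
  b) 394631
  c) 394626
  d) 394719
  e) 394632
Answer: e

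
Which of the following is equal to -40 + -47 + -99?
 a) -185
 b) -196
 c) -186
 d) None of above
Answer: c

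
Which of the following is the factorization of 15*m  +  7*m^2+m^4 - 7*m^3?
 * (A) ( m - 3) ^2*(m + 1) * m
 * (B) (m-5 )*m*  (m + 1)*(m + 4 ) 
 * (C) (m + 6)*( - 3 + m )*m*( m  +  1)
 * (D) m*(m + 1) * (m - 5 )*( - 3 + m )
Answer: D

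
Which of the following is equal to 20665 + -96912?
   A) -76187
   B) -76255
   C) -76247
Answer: C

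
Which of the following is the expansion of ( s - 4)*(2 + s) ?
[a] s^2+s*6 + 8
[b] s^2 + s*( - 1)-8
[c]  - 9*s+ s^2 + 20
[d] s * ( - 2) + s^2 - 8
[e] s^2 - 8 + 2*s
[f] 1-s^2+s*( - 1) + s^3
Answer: d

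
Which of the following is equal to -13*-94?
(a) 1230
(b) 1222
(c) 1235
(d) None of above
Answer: b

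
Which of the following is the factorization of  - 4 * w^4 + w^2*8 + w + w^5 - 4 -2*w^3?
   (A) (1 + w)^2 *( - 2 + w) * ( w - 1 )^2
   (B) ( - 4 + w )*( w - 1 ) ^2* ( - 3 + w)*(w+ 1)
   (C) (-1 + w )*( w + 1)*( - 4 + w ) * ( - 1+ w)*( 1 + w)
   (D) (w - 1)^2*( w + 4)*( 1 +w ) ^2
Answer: C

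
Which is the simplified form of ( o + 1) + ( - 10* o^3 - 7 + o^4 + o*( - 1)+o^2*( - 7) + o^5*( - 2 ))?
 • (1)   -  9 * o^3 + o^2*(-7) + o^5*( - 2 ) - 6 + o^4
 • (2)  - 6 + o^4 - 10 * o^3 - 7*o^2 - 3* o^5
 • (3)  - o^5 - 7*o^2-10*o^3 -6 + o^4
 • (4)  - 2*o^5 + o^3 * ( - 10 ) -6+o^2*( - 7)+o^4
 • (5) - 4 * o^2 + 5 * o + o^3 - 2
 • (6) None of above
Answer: 4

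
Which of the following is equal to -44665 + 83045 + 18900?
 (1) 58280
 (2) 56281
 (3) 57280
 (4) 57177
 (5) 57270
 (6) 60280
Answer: 3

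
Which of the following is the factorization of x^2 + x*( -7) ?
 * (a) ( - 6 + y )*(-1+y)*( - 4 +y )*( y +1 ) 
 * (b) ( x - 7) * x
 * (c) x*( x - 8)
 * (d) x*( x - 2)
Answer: b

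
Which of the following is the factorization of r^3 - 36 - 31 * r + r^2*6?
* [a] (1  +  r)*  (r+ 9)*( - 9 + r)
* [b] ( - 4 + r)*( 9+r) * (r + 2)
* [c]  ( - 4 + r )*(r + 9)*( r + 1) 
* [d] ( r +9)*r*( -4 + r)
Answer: c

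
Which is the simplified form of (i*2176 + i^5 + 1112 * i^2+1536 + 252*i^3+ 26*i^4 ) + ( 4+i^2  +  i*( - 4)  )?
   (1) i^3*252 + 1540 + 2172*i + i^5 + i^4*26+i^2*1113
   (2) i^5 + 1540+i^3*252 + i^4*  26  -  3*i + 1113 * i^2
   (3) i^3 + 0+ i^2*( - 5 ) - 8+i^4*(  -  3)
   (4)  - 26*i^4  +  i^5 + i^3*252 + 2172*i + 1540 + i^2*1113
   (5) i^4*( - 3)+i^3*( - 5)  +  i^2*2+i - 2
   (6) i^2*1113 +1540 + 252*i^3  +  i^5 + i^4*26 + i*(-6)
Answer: 1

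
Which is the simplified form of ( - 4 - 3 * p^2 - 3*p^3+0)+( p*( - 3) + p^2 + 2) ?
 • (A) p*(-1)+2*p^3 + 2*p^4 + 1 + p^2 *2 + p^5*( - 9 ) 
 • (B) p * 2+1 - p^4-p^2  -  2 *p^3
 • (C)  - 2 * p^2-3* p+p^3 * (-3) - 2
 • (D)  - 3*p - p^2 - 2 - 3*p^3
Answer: C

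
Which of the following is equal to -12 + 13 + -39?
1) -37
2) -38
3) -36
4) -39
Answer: 2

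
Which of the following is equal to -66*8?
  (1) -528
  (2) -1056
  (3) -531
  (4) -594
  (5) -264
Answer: 1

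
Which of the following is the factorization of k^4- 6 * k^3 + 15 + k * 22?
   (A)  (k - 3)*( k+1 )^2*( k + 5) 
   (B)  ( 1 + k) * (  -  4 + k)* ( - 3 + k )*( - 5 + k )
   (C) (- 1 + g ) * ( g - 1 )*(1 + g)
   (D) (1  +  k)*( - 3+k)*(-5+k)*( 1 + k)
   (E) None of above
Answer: D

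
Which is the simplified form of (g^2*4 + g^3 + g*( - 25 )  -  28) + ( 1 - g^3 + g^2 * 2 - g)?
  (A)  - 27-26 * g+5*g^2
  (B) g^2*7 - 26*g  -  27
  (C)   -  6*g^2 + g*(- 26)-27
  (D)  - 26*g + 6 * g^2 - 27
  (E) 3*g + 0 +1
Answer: D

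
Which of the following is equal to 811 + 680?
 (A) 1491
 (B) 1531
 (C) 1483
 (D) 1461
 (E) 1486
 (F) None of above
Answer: A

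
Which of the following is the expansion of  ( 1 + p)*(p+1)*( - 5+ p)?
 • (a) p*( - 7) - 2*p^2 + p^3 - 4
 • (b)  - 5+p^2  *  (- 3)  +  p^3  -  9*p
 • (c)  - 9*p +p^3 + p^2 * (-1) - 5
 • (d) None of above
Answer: b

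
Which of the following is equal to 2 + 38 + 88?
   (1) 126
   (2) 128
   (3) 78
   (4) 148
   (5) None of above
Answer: 2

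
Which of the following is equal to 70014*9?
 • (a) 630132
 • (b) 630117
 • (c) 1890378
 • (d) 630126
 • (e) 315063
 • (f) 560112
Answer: d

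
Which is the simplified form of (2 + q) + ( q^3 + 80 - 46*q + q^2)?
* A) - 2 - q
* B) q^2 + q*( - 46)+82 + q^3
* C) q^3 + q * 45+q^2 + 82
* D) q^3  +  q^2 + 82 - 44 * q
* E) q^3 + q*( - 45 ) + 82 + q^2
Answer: E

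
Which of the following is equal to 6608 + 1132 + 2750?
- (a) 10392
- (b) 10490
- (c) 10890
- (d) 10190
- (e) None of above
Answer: b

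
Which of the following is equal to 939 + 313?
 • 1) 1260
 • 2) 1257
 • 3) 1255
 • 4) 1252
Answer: 4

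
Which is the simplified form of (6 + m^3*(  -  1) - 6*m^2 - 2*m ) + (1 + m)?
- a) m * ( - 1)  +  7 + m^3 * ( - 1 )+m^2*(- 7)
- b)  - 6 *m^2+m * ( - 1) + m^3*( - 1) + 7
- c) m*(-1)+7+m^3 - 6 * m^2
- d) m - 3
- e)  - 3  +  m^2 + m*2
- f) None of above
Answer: b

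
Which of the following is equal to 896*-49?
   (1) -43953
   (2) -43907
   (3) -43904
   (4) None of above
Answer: 3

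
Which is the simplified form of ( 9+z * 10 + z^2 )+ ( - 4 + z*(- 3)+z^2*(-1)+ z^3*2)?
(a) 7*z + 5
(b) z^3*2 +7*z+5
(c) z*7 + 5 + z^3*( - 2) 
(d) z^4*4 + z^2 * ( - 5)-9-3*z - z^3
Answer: b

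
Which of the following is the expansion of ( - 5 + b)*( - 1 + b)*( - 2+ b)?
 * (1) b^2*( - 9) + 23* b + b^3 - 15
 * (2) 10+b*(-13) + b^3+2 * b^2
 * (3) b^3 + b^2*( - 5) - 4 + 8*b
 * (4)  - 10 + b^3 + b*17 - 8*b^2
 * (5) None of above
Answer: 4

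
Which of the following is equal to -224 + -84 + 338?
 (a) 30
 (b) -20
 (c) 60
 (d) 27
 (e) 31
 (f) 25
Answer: a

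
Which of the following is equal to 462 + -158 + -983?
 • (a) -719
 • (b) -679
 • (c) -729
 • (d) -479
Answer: b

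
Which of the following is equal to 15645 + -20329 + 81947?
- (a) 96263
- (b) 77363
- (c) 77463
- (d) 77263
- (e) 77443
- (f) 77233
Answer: d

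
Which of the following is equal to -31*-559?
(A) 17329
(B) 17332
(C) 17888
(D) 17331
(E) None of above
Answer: A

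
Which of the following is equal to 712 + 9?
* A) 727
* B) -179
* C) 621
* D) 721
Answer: D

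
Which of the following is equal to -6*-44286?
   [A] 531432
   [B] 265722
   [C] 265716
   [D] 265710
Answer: C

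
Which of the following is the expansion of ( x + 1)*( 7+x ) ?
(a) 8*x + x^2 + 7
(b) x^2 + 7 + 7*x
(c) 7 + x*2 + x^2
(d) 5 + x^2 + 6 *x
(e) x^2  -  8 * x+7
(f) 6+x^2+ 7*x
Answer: a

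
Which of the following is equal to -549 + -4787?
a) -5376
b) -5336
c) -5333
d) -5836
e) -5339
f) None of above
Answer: b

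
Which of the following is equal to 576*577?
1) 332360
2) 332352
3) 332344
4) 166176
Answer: 2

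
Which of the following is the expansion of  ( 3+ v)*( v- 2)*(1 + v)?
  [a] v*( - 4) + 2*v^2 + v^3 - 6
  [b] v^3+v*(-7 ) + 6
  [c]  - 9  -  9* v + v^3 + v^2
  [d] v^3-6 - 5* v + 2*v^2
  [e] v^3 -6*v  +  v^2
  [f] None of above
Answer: d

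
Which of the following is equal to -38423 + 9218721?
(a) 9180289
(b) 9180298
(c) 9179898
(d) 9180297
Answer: b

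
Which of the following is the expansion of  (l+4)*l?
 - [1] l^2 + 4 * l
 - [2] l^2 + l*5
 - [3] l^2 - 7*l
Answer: 1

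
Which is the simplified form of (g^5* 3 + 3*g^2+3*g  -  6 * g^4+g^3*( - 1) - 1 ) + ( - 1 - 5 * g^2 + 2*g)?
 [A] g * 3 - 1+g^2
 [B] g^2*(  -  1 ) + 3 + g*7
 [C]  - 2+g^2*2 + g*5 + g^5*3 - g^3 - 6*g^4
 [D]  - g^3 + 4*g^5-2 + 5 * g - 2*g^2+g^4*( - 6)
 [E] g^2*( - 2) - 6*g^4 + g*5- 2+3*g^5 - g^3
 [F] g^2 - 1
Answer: E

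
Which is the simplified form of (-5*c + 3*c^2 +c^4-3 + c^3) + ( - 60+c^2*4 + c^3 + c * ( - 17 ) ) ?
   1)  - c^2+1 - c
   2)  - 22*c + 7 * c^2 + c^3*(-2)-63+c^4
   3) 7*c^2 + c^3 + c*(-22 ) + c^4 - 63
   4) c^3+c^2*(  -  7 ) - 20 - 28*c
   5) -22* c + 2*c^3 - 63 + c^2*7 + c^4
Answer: 5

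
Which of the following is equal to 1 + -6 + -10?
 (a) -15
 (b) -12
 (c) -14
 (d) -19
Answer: a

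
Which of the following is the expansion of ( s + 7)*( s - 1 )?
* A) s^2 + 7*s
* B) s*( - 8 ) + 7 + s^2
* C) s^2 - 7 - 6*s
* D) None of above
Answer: D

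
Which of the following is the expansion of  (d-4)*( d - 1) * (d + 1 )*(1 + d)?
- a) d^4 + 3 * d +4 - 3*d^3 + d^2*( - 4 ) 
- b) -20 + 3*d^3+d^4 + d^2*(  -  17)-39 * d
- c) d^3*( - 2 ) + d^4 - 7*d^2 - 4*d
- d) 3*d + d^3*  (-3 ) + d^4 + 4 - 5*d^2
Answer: d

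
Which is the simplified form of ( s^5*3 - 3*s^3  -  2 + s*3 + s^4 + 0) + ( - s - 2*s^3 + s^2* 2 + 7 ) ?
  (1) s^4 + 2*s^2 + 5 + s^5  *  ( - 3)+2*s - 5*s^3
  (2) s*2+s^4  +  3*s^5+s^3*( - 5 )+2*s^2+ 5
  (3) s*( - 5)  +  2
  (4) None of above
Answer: 2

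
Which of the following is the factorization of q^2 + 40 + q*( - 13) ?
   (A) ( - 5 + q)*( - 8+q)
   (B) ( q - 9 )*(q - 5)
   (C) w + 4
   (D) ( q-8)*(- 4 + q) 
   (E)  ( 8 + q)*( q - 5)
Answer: A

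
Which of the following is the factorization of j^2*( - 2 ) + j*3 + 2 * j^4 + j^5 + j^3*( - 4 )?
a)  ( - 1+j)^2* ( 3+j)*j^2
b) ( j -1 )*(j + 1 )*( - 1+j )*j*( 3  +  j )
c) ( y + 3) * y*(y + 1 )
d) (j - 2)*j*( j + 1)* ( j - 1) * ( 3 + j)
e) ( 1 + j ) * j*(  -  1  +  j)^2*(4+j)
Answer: b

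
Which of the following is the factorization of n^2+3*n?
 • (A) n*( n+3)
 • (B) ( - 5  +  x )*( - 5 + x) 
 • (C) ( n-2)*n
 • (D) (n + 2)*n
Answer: A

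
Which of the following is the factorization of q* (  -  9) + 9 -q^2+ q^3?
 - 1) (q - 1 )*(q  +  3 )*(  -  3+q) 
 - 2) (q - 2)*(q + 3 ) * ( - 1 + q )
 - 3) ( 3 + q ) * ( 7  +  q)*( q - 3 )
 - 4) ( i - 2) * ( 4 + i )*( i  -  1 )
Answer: 1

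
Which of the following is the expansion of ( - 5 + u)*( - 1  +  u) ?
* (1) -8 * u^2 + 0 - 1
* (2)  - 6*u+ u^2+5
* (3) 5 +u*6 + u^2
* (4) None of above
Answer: 2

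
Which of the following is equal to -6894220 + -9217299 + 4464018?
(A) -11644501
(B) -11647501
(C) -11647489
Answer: B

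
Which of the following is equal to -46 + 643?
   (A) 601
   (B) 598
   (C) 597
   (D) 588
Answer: C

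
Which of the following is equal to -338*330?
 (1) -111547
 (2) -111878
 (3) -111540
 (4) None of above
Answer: 3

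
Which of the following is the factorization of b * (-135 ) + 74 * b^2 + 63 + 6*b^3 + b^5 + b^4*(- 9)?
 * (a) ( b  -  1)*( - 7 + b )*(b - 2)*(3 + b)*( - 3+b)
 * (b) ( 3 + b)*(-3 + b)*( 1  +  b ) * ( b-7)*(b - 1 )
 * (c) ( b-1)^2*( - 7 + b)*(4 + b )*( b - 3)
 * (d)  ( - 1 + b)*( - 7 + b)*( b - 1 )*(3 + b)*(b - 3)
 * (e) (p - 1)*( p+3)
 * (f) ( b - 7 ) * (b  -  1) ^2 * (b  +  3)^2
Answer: d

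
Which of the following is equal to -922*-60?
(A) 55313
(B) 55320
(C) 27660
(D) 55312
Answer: B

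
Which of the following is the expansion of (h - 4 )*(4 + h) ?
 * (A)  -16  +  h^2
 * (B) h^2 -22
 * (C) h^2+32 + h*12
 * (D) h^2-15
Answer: A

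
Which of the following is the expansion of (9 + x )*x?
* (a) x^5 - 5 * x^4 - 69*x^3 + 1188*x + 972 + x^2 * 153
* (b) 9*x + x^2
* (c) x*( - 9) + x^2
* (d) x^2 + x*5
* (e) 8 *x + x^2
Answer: b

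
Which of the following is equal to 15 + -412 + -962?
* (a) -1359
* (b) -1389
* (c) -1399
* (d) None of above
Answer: a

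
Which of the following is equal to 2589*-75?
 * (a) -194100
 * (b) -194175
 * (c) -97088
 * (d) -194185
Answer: b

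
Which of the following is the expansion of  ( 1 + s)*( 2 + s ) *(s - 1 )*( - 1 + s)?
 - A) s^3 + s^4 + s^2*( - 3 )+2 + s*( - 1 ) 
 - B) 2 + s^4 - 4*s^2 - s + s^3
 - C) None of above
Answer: A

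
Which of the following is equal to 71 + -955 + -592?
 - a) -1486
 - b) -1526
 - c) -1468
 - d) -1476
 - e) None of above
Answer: d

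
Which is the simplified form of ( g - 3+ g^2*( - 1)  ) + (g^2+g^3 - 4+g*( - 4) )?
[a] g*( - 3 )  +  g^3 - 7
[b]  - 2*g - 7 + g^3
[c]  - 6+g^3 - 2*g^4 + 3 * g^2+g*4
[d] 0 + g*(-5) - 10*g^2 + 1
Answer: a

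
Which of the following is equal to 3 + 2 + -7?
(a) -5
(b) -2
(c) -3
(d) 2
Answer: b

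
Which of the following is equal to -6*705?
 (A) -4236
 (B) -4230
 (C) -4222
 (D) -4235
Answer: B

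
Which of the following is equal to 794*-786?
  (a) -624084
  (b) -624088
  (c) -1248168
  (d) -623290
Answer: a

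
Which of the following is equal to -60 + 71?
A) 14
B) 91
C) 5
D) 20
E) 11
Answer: E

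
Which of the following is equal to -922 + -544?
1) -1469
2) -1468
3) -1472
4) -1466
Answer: 4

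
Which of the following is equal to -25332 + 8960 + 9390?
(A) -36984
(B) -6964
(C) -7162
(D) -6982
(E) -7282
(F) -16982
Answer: D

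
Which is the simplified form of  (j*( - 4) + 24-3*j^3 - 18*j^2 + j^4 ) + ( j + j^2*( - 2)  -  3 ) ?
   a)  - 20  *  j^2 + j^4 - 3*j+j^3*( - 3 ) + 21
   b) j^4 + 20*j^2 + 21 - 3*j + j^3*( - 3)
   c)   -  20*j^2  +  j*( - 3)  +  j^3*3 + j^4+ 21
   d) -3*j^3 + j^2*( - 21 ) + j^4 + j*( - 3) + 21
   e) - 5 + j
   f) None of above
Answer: a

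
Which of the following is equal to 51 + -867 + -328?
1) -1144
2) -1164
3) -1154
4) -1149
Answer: 1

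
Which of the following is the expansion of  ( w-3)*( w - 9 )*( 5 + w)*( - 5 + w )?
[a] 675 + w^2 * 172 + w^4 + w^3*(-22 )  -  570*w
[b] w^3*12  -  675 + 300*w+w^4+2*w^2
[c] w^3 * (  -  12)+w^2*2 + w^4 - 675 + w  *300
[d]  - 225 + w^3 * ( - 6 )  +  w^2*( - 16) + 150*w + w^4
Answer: c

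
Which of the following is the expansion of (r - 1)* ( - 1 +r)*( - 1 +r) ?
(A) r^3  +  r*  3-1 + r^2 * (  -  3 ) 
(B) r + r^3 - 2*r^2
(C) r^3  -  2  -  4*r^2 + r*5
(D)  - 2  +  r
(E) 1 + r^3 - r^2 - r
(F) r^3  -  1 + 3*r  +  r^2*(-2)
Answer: A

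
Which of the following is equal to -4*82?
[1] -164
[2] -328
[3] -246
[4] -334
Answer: 2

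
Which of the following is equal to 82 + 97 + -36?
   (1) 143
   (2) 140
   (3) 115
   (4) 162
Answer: 1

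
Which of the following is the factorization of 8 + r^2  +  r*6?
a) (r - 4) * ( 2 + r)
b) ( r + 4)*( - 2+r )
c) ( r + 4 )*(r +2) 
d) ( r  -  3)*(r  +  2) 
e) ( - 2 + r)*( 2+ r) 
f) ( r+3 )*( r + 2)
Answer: c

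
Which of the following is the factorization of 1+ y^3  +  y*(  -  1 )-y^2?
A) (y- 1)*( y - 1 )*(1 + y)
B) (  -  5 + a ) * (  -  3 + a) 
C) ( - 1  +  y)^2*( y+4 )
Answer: A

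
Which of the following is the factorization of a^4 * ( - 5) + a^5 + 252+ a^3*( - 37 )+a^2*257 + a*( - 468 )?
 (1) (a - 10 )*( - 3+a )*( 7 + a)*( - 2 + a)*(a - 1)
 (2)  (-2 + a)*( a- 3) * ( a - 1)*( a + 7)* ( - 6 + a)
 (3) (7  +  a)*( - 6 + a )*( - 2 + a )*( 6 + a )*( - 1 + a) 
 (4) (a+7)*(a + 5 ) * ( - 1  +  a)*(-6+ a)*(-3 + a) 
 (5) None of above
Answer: 2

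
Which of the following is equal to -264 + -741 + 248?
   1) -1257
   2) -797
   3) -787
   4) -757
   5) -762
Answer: 4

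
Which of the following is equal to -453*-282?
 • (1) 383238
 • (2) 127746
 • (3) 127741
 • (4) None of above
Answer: 2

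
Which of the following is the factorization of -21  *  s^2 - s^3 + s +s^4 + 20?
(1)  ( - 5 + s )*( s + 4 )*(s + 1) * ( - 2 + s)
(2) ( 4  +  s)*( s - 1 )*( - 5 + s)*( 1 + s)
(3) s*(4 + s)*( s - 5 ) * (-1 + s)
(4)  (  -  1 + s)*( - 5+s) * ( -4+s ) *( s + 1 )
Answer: 2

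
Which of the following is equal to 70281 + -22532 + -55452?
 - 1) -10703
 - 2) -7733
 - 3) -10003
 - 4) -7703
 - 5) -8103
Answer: 4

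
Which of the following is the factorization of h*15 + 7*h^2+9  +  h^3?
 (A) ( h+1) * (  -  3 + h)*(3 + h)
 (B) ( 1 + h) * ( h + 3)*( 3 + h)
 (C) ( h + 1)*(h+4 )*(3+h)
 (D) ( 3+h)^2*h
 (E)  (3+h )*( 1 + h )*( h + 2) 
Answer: B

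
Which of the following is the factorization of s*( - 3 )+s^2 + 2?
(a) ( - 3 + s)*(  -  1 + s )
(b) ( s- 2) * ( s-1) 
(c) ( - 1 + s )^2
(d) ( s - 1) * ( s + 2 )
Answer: b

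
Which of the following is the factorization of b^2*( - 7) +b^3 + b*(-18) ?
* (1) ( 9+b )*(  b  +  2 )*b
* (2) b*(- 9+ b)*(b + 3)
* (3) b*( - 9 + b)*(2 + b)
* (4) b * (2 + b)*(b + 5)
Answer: 3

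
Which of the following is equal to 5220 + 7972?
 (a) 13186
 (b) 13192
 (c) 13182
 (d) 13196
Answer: b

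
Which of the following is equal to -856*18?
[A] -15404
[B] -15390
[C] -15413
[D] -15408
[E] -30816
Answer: D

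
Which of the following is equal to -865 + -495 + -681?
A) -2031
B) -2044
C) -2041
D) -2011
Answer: C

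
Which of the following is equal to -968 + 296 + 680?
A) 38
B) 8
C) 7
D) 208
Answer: B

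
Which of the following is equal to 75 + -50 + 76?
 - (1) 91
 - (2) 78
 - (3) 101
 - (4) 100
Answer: 3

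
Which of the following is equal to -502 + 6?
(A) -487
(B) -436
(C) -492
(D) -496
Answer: D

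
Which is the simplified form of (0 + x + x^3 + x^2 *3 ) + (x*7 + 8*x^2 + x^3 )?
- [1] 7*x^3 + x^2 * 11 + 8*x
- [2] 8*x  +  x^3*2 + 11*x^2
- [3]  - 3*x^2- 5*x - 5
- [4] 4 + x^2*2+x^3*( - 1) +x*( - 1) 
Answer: 2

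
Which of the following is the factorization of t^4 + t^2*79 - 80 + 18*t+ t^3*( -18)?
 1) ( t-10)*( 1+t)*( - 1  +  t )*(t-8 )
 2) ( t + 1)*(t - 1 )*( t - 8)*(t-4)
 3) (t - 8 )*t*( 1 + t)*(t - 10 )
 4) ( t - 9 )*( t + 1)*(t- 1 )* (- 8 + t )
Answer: 1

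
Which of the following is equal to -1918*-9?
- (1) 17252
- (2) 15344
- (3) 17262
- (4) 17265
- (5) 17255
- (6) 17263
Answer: 3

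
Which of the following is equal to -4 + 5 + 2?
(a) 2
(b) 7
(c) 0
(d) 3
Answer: d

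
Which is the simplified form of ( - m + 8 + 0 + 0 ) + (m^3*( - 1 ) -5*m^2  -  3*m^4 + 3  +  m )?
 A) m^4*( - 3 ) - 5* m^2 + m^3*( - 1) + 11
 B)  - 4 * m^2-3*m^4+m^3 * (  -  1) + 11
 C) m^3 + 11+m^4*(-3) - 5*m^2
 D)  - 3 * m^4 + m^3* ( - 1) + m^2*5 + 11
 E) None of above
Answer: A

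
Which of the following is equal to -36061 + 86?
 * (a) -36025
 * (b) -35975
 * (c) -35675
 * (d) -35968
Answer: b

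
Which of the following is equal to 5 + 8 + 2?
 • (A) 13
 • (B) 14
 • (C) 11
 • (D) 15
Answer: D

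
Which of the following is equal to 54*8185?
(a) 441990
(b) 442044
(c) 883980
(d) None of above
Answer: a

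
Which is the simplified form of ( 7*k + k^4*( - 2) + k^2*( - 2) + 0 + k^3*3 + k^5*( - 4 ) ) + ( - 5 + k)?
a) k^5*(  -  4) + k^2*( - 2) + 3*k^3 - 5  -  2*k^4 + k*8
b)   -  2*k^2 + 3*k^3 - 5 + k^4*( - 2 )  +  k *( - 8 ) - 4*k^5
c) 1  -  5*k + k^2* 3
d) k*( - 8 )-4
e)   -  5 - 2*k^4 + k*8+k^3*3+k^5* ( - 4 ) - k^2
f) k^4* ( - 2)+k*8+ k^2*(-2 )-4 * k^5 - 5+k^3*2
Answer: a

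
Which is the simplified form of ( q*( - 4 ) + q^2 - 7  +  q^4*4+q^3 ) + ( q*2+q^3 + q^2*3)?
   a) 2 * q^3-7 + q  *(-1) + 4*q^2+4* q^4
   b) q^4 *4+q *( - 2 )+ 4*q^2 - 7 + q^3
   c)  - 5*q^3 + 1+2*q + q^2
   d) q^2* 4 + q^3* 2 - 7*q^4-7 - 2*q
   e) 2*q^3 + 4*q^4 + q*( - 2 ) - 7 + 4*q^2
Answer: e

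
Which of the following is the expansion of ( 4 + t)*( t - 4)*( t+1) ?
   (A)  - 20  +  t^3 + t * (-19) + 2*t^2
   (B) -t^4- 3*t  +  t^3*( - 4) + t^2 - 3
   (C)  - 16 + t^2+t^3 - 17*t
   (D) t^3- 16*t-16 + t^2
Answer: D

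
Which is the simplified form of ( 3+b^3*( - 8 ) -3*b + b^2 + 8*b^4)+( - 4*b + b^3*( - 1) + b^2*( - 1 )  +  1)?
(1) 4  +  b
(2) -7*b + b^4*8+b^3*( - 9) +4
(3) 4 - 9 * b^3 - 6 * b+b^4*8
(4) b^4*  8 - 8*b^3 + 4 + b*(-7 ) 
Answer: 2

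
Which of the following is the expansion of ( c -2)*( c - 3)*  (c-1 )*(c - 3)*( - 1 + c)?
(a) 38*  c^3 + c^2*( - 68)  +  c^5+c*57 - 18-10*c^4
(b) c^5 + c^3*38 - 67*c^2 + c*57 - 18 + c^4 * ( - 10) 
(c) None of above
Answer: a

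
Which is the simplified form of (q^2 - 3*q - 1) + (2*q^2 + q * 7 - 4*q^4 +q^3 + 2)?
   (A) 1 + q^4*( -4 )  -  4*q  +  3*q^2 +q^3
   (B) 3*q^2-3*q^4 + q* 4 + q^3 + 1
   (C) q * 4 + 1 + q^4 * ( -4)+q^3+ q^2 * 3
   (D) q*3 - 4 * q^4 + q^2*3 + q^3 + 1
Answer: C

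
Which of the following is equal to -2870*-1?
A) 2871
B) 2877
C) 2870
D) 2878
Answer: C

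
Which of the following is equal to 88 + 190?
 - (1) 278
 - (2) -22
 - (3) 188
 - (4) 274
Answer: 1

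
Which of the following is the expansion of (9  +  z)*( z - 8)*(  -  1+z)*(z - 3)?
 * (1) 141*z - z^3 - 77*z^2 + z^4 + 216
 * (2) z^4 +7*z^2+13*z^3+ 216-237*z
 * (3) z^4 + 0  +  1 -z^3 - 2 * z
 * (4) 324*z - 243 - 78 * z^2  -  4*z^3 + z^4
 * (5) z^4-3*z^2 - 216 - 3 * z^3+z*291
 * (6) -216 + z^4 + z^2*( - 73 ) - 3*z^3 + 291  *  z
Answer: 6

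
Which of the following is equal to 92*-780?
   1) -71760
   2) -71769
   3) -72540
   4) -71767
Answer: 1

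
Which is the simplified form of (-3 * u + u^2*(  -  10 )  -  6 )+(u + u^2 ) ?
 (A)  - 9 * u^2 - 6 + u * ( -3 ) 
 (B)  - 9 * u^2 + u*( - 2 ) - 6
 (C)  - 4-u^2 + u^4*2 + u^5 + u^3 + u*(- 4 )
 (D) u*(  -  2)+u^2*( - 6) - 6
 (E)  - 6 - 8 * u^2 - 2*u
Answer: B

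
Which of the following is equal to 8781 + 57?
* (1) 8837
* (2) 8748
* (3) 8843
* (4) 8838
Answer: 4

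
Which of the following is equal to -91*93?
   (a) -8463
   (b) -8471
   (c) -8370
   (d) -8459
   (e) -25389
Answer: a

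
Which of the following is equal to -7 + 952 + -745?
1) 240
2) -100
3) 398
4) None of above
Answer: 4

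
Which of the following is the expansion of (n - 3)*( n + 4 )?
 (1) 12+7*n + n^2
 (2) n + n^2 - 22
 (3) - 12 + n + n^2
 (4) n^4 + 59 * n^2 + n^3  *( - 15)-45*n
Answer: 3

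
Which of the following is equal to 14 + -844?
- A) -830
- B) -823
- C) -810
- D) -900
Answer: A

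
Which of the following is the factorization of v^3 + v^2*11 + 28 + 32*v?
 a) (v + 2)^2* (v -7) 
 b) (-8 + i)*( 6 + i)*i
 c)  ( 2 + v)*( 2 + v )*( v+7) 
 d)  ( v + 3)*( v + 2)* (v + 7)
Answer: c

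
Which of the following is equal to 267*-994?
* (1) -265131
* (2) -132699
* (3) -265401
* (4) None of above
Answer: 4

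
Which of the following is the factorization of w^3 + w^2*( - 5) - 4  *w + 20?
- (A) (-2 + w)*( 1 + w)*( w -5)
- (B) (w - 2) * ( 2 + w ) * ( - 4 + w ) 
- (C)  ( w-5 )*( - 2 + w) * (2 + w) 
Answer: C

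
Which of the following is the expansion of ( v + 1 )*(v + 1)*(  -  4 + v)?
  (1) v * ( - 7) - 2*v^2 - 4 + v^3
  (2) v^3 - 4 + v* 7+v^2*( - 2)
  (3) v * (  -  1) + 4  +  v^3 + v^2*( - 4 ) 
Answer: 1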